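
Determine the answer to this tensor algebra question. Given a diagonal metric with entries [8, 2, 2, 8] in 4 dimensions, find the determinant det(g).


For a diagonal metric, the determinant is the product of diagonal entries.
Diagonal entries: 8, 2, 2, 8
det(g) = 8 * 2 * 2 * 8 = 256

256


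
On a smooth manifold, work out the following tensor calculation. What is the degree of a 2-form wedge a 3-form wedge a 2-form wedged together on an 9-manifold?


The degree of a wedge product is the sum of the degrees of the individual forms.
Degrees: 2, 3, 2
Total degree = 2 + 3 + 2 = 7

7


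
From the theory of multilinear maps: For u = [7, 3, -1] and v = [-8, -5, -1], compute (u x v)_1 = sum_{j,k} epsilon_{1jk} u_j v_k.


(u x v)_1 = sum_{j,k} epsilon_{1jk} u_j v_k. Only permutations of (1,2,3) contribute; the two non-zero terms are:
eps_{123} u_2 v_3 = 1 * 3 * -1 = -3
eps_{132} u_3 v_2 = -1 * -1 * -5 = -5
(u x v)_1 = -8

-8


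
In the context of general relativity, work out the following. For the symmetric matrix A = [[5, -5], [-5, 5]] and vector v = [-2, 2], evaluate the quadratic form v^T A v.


First compute Av:
(Av)_1 = 5*-2 + -5*2 = -20
(Av)_2 = -5*-2 + 5*2 = 20
Av = [-20, 20]
Then v^T (Av) = -2*-20 + 2*20
= 40 + 40 = 80

80


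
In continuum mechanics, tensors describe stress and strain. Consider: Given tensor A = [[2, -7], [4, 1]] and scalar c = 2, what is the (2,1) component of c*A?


Scalar multiplication: (cA)_{ij} = c * A_{ij}.
c = 2
A_{21} = 4
(cA)_{21} = 2 * 4 = 8

8


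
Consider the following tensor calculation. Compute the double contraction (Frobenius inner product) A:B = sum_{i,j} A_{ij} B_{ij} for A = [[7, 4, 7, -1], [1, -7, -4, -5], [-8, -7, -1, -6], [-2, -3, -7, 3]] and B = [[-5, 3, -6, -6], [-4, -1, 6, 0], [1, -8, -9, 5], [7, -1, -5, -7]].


A:B = sum over all i,j of A_{ij} * B_{ij}.
Row 1: 7*-5=-35, 4*3=12, 7*-6=-42, -1*-6=6 => row sum = -59
Row 2: 1*-4=-4, -7*-1=7, -4*6=-24, -5*0=0 => row sum = -21
Row 3: -8*1=-8, -7*-8=56, -1*-9=9, -6*5=-30 => row sum = 27
Row 4: -2*7=-14, -3*-1=3, -7*-5=35, 3*-7=-21 => row sum = 3
Total = -59 + -21 + 27 + 3 = -50

-50


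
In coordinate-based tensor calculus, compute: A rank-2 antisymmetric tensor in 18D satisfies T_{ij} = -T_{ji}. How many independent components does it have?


An antisymmetric rank-2 tensor satisfies A_{ij} = -A_{ji}, so diagonal entries are zero.
The independent components are the upper-triangular entries: C(n, 2) = n(n-1)/2.
n = 18
C(18, 2) = 18 * 17 / 2 = 306 / 2 = 153

153


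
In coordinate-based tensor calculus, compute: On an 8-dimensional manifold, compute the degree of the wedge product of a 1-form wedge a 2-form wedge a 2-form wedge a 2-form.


The degree of a wedge product is the sum of the degrees of the individual forms.
Degrees: 1, 2, 2, 2
Total degree = 1 + 2 + 2 + 2 = 7

7


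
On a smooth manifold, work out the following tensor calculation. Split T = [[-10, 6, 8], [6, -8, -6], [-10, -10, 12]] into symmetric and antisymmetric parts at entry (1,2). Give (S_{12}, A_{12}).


T_{12} = 6
T_{21} = 6
S_{12} = (6 + 6)/2 = 12/2 = 6
A_{12} = (6 - 6)/2 = 0/2 = 0
Check: S + A = 6 + 0 = 6 = T_{12}.

(6, 0)


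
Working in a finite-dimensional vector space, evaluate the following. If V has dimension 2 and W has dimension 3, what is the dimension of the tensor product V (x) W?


The dimension of a tensor product is the product of dimensions.
dim(V) = 2, dim(W) = 3
dim(V (x) W) = 2 * 3 = 6

6


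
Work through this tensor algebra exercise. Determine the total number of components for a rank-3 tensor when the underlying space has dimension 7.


The number of components of a rank-r tensor in d dimensions is d^r.
Here d = 7 and r = 3.
7^3 = 343

343


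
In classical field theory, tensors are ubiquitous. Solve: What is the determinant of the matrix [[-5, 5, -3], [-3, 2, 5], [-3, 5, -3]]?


Expanding along the first row, det(A) = a11*M_11 - a12*M_12 + a13*M_13, where M_1j is the (1,j) minor.
Minor M_11 = 2*-3 - 5*5 = -31
Minor M_12 = -3*-3 - 5*-3 = 24
Minor M_13 = -3*5 - 2*-3 = -9
det = -5*(-31) - 5*(24) + -3*(-9)
    = 155 - 120 + 27
    = 62

62


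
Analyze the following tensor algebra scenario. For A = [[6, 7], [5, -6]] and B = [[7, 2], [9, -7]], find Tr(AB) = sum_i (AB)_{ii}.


Tr(AB) = sum_i (AB)_{ii} where (AB)_{ii} = sum_k A_{ik} B_{ki}.
(AB)_{11} = 6*7 + 7*9 = 105
(AB)_{22} = 5*2 + -6*-7 = 52
Tr(AB) = 105 + 52 = 157

157


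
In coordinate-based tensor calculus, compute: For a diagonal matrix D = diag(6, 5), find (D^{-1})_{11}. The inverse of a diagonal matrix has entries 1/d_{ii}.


For a diagonal matrix, the inverse has entries (D^{-1})_{ii} = 1/d_{ii}.
The diagonal entries are: d_{11} = 6, d_{22} = 5
We need (D^{-1})_{11} = 1/d_{11} = 1/6 = 1/6

1/6


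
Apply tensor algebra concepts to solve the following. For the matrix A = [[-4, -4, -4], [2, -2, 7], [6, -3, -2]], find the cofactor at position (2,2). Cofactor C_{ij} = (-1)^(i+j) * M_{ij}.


To find cofactor C_{22}, delete row 2 and column 2.
The resulting 2x2 submatrix is: [[-4, -4], [6, -2]]
Minor M_{22} = -4*-2 - -4*6
  = 8 - -24 = 32
Sign = (-1)^(2+2) = (-1)^4 = 1
Cofactor C_{22} = 1 * 32 = 32

32


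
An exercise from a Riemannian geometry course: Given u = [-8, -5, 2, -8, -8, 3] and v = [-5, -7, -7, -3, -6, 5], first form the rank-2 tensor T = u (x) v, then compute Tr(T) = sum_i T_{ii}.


The outer product gives T_{ij} = u_i v_j.
The trace (contraction) is Tr(T) = sum_i T_{ii} = sum_i u_i v_i.
Diagonal entries:
T_{11} = u_1 * v_1 = -8 * -5 = 40
T_{22} = u_2 * v_2 = -5 * -7 = 35
T_{33} = u_3 * v_3 = 2 * -7 = -14
T_{44} = u_4 * v_4 = -8 * -3 = 24
T_{55} = u_5 * v_5 = -8 * -6 = 48
T_{66} = u_6 * v_6 = 3 * 5 = 15
Tr(T) = 40 + 35 + -14 + 24 + 48 + 15 = 148

148


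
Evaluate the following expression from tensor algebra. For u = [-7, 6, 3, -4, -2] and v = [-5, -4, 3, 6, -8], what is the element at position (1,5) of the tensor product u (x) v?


The outer product entry T_{ij} = u_i * v_j.
We need i=1, j=5.
u_1 = -7, v_5 = -8
T_{1,5} = -7 * -8 = 56

56


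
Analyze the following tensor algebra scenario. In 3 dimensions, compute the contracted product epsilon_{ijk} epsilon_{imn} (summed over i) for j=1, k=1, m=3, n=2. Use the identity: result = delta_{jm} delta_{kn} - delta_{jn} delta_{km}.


Using the identity: epsilon_{ijk} epsilon_{imn} = delta_{jm} delta_{kn} - delta_{jn} delta_{km}.
delta_{13} = 0
delta_{12} = 0
delta_{12} = 0
delta_{13} = 0
Result = 0 * 0 - 0 * 0 = 0 - 0 = 0

0


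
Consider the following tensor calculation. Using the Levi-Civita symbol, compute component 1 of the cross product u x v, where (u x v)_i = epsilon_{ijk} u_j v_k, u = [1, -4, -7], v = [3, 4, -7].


(u x v)_1 = sum_{j,k} epsilon_{1jk} u_j v_k. Only permutations of (1,2,3) contribute; the two non-zero terms are:
eps_{123} u_2 v_3 = 1 * -4 * -7 = 28
eps_{132} u_3 v_2 = -1 * -7 * 4 = 28
(u x v)_1 = 56

56


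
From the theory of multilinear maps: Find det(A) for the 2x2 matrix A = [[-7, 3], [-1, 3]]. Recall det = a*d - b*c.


For a 2x2 matrix [[a, b], [c, d]], det = a*d - b*c.
a = -7, b = 3, c = -1, d = 3
a*d = -7 * 3 = -21
b*c = 3 * -1 = -3
det = -21 - -3 = -18

-18


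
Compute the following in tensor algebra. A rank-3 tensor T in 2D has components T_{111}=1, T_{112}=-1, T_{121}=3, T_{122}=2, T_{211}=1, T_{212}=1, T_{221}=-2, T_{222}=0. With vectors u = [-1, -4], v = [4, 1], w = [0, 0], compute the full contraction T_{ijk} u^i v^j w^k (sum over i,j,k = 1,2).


S = sum over i,j,k of T_{ijk} u_i v_j w_k. Expanding all 8 terms:
T_{111}*u_1*v_1*w_1 = 1*-1*4*0 = 0  (running total: 0)
T_{112}*u_1*v_1*w_2 = -1*-1*4*0 = 0  (running total: 0)
T_{121}*u_1*v_2*w_1 = 3*-1*1*0 = 0  (running total: 0)
T_{122}*u_1*v_2*w_2 = 2*-1*1*0 = 0  (running total: 0)
T_{211}*u_2*v_1*w_1 = 1*-4*4*0 = 0  (running total: 0)
T_{212}*u_2*v_1*w_2 = 1*-4*4*0 = 0  (running total: 0)
T_{221}*u_2*v_2*w_1 = -2*-4*1*0 = 0  (running total: 0)
T_{222}*u_2*v_2*w_2 = 0*-4*1*0 = 0  (running total: 0)
S = 0

0


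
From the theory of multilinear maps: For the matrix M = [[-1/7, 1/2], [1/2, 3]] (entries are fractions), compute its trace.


The trace is the sum of diagonal entries.
Diagonal: M[1,1] = -1/7, M[2,2] = 3
Tr(M) = -1/7 + 3
Computing step by step:
After adding M[1,1]: -1/7
After adding M[2,2]: 20/7
Tr(M) = 20/7

20/7


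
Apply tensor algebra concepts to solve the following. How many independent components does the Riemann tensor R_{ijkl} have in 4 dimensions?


The Riemann tensor in d dimensions has d^2(d^2 - 1)/12 independent components.
d = 4, so d^2 = 16
d^2 - 1 = 15
d^2(d^2 - 1) = 16 * 15 = 240
Divide by 12: 240 / 12 = 20

20


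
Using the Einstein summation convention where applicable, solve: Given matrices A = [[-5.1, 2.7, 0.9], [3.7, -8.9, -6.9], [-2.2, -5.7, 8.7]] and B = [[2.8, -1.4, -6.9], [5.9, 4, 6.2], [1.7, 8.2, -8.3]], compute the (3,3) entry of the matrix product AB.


(AB)_{ij} = sum_k A_{ik} B_{kj}.
For i=3, j=3:
A_{31} * B_{13} = -2.2 * -6.9 = 15.18
A_{32} * B_{23} = -5.7 * 6.2 = -35.34
A_{33} * B_{33} = 8.7 * -8.3 = -72.21
Sum = 15.18 + -35.34 + -72.21 = -92.37

-92.37


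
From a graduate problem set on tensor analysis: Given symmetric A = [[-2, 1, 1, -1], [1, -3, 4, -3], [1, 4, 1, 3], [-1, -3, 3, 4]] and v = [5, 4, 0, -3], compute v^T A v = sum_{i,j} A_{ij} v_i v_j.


First compute Av:
(Av)_1 = -2*5 + 1*4 + 1*0 + -1*-3 = -3
(Av)_2 = 1*5 + -3*4 + 4*0 + -3*-3 = 2
(Av)_3 = 1*5 + 4*4 + 1*0 + 3*-3 = 12
(Av)_4 = -1*5 + -3*4 + 3*0 + 4*-3 = -29
Av = [-3, 2, 12, -29]
Then v^T (Av) = 5*-3 + 4*2 + 0*12 + -3*-29
= -15 + 8 + 0 + 87 = 80

80


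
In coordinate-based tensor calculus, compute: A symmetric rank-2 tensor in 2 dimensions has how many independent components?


A symmetric rank-2 tensor in d dimensions has d(d+1)/2 independent components.
d = 2
d(d+1)/2 = 2 * 3 / 2 = 6 / 2 = 3

3


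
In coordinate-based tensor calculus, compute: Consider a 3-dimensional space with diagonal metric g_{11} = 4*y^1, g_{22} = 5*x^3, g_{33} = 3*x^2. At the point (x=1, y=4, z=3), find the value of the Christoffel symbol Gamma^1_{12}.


For a diagonal metric, Gamma^k_{ij} = (1/2) g^{kk} (dg_{ik}/dx_j + dg_{jk}/dx_i - dg_{ij}/dx_k).
The metric is diagonal, so g_{ab} = 0 for a != b.
At the given point: g_{11} = 16, g_{22} = 5, g_{33} = 3
g^{11} = 1/16
dg_{11}/dx_2 = dg_{11}/dx_2 = 4
dg_{21}/dx_1 = 0 (off-diagonal)
dg_{12}/dx_1 = 0 (off-diagonal)
Numerator = 4 + 0 - 0 = 4
Gamma^1_{12} = 4 / (2 * 16) = 1/8

1/8


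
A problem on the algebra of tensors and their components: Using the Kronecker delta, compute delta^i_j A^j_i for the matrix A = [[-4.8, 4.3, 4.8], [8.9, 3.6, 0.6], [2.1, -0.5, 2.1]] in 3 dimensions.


The contraction (trace) of a rank-2 tensor is the sum of its diagonal elements.
Diagonal entries: A[1,1] = -4.8, A[2,2] = 3.6, A[3,3] = 2.1
Tr(A) = -4.8 + 3.6 + 2.1 = 0.9

0.9


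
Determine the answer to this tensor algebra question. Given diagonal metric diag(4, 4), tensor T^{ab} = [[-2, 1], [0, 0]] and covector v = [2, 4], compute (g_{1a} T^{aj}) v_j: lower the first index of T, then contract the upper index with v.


Step 1: lower the first index. For a diagonal metric, g_{ia} T^{aj} = g_{ii} T^{ij} (no sum on i).
g_{11} = 4
S_1{}^1 = 4 * T^{11} = 4 * -2 = -8
S_1{}^2 = 4 * T^{12} = 4 * 1 = 4
Step 2: contract S_1{}^j with v_j.
S_1{}^1 * v_1 = -8 * 2 = -16
S_1{}^2 * v_2 = 4 * 4 = 16
Result = -16 + 16 = 0

0


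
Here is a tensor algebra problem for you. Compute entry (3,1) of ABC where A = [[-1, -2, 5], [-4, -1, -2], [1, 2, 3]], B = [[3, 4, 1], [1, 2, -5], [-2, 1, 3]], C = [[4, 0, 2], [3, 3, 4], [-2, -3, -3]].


(ABC)_{31} = sum_m (AB)_{3m} C_{m1}. First compute row 3 of AB.
(AB)_{31} = 1*3 + 2*1 + 3*-2 = -1
(AB)_{32} = 1*4 + 2*2 + 3*1 = 11
(AB)_{33} = 1*1 + 2*-5 + 3*3 = 0
Now contract with column 1 of C:
(AB)_{31} * C_{11} = -1 * 4 = -4
(AB)_{32} * C_{21} = 11 * 3 = 33
(AB)_{33} * C_{31} = 0 * -2 = 0
(ABC)_{31} = -4 + 33 + 0 = 29

29


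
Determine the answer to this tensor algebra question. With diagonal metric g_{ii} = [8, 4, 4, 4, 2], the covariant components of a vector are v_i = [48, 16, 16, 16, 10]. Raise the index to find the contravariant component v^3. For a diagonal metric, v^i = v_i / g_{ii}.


To raise an index with a diagonal metric: v^i = v_i / g_{ii}.
For index 3: v_3 = 16, g_{33} = 4
v^3 = 16 / 4 = 4

4


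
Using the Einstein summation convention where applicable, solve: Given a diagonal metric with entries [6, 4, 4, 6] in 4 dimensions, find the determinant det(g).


For a diagonal metric, the determinant is the product of diagonal entries.
Diagonal entries: 6, 4, 4, 6
det(g) = 6 * 4 * 4 * 6 = 576

576


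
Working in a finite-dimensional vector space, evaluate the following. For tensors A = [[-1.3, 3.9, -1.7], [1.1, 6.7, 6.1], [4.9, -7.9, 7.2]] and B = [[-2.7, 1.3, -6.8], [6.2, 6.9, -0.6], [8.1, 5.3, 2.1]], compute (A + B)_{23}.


Tensor addition is component-wise: (A + B)_{ij} = A_{ij} + B_{ij}.
A_{23} = 6.1
B_{23} = -0.6
(A + B)_{23} = 6.1 + -0.6 = 5.5

5.5


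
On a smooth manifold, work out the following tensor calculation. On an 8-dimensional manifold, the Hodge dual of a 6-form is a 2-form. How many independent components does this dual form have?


The Hodge dual of a p-form on an n-dimensional manifold is an (n-p)-form.
n = 8, p = 6, so dual degree = 8 - 6 = 2
The number of components is C(n, n-p) = C(8, 2) = 28

28


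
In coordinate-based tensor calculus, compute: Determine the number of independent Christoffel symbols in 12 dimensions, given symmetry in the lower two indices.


Christoffel symbols Gamma^k_{ij} are symmetric in i,j, so there are d * d(d+1)/2 independent symbols.
d = 12
d(d+1)/2 = 12 * 13 / 2 = 78
Total = 12 * 78 = 936

936


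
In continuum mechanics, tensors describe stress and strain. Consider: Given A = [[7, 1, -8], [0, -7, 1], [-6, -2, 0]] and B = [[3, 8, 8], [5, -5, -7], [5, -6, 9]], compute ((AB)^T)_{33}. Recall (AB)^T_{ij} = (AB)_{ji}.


(AB)^T_{ij} = (AB)_{ji} = sum_k A_{jk} B_{ki}.
For i=3, j=3 we need (AB)_{33}:
A_{31} * B_{13} = -6 * 8 = -48
A_{32} * B_{23} = -2 * -7 = 14
A_{33} * B_{33} = 0 * 9 = 0
Sum = -48 + 14 + 0 = -34

-34


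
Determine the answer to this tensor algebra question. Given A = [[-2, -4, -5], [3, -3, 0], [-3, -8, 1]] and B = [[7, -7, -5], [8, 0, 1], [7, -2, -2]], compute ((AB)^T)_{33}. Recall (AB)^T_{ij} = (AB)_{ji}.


(AB)^T_{ij} = (AB)_{ji} = sum_k A_{jk} B_{ki}.
For i=3, j=3 we need (AB)_{33}:
A_{31} * B_{13} = -3 * -5 = 15
A_{32} * B_{23} = -8 * 1 = -8
A_{33} * B_{33} = 1 * -2 = -2
Sum = 15 + -8 + -2 = 5

5


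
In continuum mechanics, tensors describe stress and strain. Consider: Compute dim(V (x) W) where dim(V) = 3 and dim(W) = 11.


The dimension of a tensor product is the product of dimensions.
dim(V) = 3, dim(W) = 11
dim(V (x) W) = 3 * 11 = 33

33


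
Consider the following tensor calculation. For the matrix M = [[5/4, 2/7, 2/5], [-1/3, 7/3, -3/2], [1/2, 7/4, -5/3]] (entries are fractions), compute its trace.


The trace is the sum of diagonal entries.
Diagonal: M[1,1] = 5/4, M[2,2] = 7/3, M[3,3] = -5/3
Tr(M) = 5/4 + 7/3 + -5/3
Computing step by step:
After adding M[1,1]: 5/4
After adding M[2,2]: 43/12
After adding M[3,3]: 23/12
Tr(M) = 23/12

23/12


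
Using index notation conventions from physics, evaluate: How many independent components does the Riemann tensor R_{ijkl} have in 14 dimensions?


The Riemann tensor in d dimensions has d^2(d^2 - 1)/12 independent components.
d = 14, so d^2 = 196
d^2 - 1 = 195
d^2(d^2 - 1) = 196 * 195 = 38220
Divide by 12: 38220 / 12 = 3185

3185


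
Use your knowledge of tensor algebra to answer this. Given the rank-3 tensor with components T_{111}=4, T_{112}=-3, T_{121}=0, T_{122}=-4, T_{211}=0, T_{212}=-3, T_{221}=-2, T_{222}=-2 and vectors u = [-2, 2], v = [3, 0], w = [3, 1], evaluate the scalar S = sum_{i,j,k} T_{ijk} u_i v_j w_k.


S = sum over i,j,k of T_{ijk} u_i v_j w_k. Expanding all 8 terms:
T_{111}*u_1*v_1*w_1 = 4*-2*3*3 = -72  (running total: -72)
T_{112}*u_1*v_1*w_2 = -3*-2*3*1 = 18  (running total: -54)
T_{121}*u_1*v_2*w_1 = 0*-2*0*3 = 0  (running total: -54)
T_{122}*u_1*v_2*w_2 = -4*-2*0*1 = 0  (running total: -54)
T_{211}*u_2*v_1*w_1 = 0*2*3*3 = 0  (running total: -54)
T_{212}*u_2*v_1*w_2 = -3*2*3*1 = -18  (running total: -72)
T_{221}*u_2*v_2*w_1 = -2*2*0*3 = 0  (running total: -72)
T_{222}*u_2*v_2*w_2 = -2*2*0*1 = 0  (running total: -72)
S = -72

-72


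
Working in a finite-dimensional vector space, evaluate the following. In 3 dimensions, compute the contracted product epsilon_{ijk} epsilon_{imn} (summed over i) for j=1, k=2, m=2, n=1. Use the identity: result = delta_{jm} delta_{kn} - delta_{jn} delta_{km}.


Using the identity: epsilon_{ijk} epsilon_{imn} = delta_{jm} delta_{kn} - delta_{jn} delta_{km}.
delta_{12} = 0
delta_{21} = 0
delta_{11} = 1
delta_{22} = 1
Result = 0 * 0 - 1 * 1 = 0 - 1 = -1

-1


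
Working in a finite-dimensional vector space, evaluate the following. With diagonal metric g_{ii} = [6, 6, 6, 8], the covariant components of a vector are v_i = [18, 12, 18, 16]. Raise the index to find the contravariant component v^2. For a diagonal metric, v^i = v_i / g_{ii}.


To raise an index with a diagonal metric: v^i = v_i / g_{ii}.
For index 2: v_2 = 12, g_{22} = 6
v^2 = 12 / 6 = 2

2


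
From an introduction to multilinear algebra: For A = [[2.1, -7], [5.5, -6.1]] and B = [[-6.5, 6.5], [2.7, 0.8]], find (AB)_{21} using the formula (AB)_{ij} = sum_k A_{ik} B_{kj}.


(AB)_{ij} = sum_k A_{ik} B_{kj}.
For i=2, j=1:
A_{21} * B_{11} = 5.5 * -6.5 = -35.75
A_{22} * B_{21} = -6.1 * 2.7 = -16.47
Sum = -35.75 + -16.47 = -52.22

-52.22


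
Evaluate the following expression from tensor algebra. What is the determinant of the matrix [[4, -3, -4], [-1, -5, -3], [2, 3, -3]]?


Expanding along the first row, det(A) = a11*M_11 - a12*M_12 + a13*M_13, where M_1j is the (1,j) minor.
Minor M_11 = -5*-3 - -3*3 = 24
Minor M_12 = -1*-3 - -3*2 = 9
Minor M_13 = -1*3 - -5*2 = 7
det = 4*(24) - -3*(9) + -4*(7)
    = 96 - -27 + -28
    = 95

95


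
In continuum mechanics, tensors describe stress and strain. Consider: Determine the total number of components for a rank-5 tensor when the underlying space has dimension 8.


The number of components of a rank-r tensor in d dimensions is d^r.
Here d = 8 and r = 5.
8^5 = 32768

32768


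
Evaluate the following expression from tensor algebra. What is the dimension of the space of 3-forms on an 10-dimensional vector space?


The dimension of the space of p-forms on an n-dimensional space is C(n, p).
n = 10, p = 3
C(10, 3) = 10! / (3! * 7!) = 120

120


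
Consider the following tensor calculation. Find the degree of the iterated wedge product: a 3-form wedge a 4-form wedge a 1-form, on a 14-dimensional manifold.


The degree of a wedge product is the sum of the degrees of the individual forms.
Degrees: 3, 4, 1
Total degree = 3 + 4 + 1 = 8

8


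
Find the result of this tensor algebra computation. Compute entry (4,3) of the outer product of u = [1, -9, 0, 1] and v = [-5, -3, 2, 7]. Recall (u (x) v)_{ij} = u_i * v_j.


The outer product entry T_{ij} = u_i * v_j.
We need i=4, j=3.
u_4 = 1, v_3 = 2
T_{4,3} = 1 * 2 = 2

2


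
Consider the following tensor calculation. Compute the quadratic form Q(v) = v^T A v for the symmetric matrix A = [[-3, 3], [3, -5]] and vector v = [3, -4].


First compute Av:
(Av)_1 = -3*3 + 3*-4 = -21
(Av)_2 = 3*3 + -5*-4 = 29
Av = [-21, 29]
Then v^T (Av) = 3*-21 + -4*29
= -63 + -116 = -179

-179


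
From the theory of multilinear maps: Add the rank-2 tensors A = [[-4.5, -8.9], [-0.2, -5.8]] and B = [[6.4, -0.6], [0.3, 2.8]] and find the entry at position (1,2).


Tensor addition is component-wise: (A + B)_{ij} = A_{ij} + B_{ij}.
A_{12} = -8.9
B_{12} = -0.6
(A + B)_{12} = -8.9 + -0.6 = -9.5

-9.5


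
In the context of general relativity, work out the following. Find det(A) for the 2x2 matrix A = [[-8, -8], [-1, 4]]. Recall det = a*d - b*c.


For a 2x2 matrix [[a, b], [c, d]], det = a*d - b*c.
a = -8, b = -8, c = -1, d = 4
a*d = -8 * 4 = -32
b*c = -8 * -1 = 8
det = -32 - 8 = -40

-40


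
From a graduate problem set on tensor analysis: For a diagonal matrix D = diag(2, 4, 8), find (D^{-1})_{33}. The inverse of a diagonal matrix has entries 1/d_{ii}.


For a diagonal matrix, the inverse has entries (D^{-1})_{ii} = 1/d_{ii}.
The diagonal entries are: d_{11} = 2, d_{22} = 4, d_{33} = 8
We need (D^{-1})_{33} = 1/d_{33} = 1/8 = 1/8

1/8


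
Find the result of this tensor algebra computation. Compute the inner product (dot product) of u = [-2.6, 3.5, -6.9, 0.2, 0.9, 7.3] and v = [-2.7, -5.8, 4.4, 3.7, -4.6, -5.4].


The inner product u . v = sum of u_i * v_i.
Term-by-term: -2.6 * -2.7, 3.5 * -5.8, -6.9 * 4.4, 0.2 * 3.7, 0.9 * -4.6, 7.3 * -5.4
Products: 7.02, -20.3, -30.36, 0.74, -4.14, -39.42
Sum = 7.02 + -20.3 + -30.36 + 0.74 + -4.14 + -39.42 = -86.46

-86.46


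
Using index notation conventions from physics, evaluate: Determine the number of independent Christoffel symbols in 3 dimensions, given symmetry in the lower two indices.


Christoffel symbols Gamma^k_{ij} are symmetric in i,j, so there are d * d(d+1)/2 independent symbols.
d = 3
d(d+1)/2 = 3 * 4 / 2 = 6
Total = 3 * 6 = 18

18


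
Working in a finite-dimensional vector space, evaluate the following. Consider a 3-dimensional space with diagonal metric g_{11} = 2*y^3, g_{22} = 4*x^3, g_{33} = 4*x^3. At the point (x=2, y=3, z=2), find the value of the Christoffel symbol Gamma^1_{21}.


For a diagonal metric, Gamma^k_{ij} = (1/2) g^{kk} (dg_{ik}/dx_j + dg_{jk}/dx_i - dg_{ij}/dx_k).
The metric is diagonal, so g_{ab} = 0 for a != b.
At the given point: g_{11} = 54, g_{22} = 32, g_{33} = 32
g^{11} = 1/54
dg_{21}/dx_1 = 0 (off-diagonal)
dg_{11}/dx_2 = dg_{11}/dx_2 = 54
dg_{21}/dx_1 = 0 (off-diagonal)
Numerator = 0 + 54 - 0 = 54
Gamma^1_{21} = 54 / (2 * 54) = 1/2

1/2


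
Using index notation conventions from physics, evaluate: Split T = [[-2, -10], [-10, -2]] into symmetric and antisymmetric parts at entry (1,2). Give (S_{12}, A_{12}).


T_{12} = -10
T_{21} = -10
S_{12} = (-10 + -10)/2 = -20/2 = -10
A_{12} = (-10 - -10)/2 = 0/2 = 0
Check: S + A = -10 + 0 = -10 = T_{12}.

(-10, 0)


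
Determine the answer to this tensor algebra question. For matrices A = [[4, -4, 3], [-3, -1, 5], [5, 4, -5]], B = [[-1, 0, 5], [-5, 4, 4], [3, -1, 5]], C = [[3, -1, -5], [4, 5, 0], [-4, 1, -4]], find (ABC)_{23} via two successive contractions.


(ABC)_{23} = sum_m (AB)_{2m} C_{m3}. First compute row 2 of AB.
(AB)_{21} = -3*-1 + -1*-5 + 5*3 = 23
(AB)_{22} = -3*0 + -1*4 + 5*-1 = -9
(AB)_{23} = -3*5 + -1*4 + 5*5 = 6
Now contract with column 3 of C:
(AB)_{21} * C_{13} = 23 * -5 = -115
(AB)_{22} * C_{23} = -9 * 0 = 0
(AB)_{23} * C_{33} = 6 * -4 = -24
(ABC)_{23} = -115 + 0 + -24 = -139

-139


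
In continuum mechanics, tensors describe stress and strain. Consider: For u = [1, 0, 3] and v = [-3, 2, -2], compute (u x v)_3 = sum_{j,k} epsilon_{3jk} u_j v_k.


(u x v)_3 = sum_{j,k} epsilon_{3jk} u_j v_k. Only permutations of (1,2,3) contribute; the two non-zero terms are:
eps_{312} u_1 v_2 = 1 * 1 * 2 = 2
eps_{321} u_2 v_1 = -1 * 0 * -3 = 0
(u x v)_3 = 2

2


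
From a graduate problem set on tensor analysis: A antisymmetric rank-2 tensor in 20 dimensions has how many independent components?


A antisymmetric rank-2 tensor in d dimensions has d(d-1)/2 independent components.
d = 20
d(d-1)/2 = 20 * 19 / 2 = 380 / 2 = 190

190


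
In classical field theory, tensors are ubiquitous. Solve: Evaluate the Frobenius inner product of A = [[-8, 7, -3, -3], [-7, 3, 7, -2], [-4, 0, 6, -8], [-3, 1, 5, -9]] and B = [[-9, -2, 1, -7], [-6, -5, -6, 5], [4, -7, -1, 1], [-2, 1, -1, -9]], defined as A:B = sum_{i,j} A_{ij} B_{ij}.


A:B = sum over all i,j of A_{ij} * B_{ij}.
Row 1: -8*-9=72, 7*-2=-14, -3*1=-3, -3*-7=21 => row sum = 76
Row 2: -7*-6=42, 3*-5=-15, 7*-6=-42, -2*5=-10 => row sum = -25
Row 3: -4*4=-16, 0*-7=0, 6*-1=-6, -8*1=-8 => row sum = -30
Row 4: -3*-2=6, 1*1=1, 5*-1=-5, -9*-9=81 => row sum = 83
Total = 76 + -25 + -30 + 83 = 104

104


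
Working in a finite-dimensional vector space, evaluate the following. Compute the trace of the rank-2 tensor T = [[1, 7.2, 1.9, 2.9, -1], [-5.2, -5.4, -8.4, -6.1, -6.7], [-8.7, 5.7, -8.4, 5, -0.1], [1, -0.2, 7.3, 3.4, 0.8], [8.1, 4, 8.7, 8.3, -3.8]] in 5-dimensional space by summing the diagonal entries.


The contraction (trace) of a rank-2 tensor is the sum of its diagonal elements.
Diagonal entries: A[1,1] = 1, A[2,2] = -5.4, A[3,3] = -8.4, A[4,4] = 3.4, A[5,5] = -3.8
Tr(A) = 1 + -5.4 + -8.4 + 3.4 + -3.8 = -13.2

-13.2


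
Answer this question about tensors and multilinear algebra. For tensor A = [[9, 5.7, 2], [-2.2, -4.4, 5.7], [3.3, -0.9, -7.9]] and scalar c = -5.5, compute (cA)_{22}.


Scalar multiplication: (cA)_{ij} = c * A_{ij}.
c = -5.5
A_{22} = -4.4
(cA)_{22} = -5.5 * -4.4 = 24.2

24.2


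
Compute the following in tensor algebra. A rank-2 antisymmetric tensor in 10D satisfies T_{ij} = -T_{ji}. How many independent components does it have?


An antisymmetric rank-2 tensor satisfies A_{ij} = -A_{ji}, so diagonal entries are zero.
The independent components are the upper-triangular entries: C(n, 2) = n(n-1)/2.
n = 10
C(10, 2) = 10 * 9 / 2 = 90 / 2 = 45

45


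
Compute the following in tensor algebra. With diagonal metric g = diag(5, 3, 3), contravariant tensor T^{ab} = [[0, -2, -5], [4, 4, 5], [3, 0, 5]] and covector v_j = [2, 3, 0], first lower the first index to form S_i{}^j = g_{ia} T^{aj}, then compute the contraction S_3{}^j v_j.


Step 1: lower the first index. For a diagonal metric, g_{ia} T^{aj} = g_{ii} T^{ij} (no sum on i).
g_{33} = 3
S_3{}^1 = 3 * T^{31} = 3 * 3 = 9
S_3{}^2 = 3 * T^{32} = 3 * 0 = 0
S_3{}^3 = 3 * T^{33} = 3 * 5 = 15
Step 2: contract S_3{}^j with v_j.
S_3{}^1 * v_1 = 9 * 2 = 18
S_3{}^2 * v_2 = 0 * 3 = 0
S_3{}^3 * v_3 = 15 * 0 = 0
Result = 18 + 0 + 0 = 18

18


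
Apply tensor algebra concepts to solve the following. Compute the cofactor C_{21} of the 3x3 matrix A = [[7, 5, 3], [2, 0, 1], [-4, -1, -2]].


To find cofactor C_{21}, delete row 2 and column 1.
The resulting 2x2 submatrix is: [[5, 3], [-1, -2]]
Minor M_{21} = 5*-2 - 3*-1
  = -10 - -3 = -7
Sign = (-1)^(2+1) = (-1)^3 = -1
Cofactor C_{21} = -1 * -7 = 7

7


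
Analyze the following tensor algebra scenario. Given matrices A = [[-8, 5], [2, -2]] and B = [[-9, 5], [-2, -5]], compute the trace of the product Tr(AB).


Tr(AB) = sum_i (AB)_{ii} where (AB)_{ii} = sum_k A_{ik} B_{ki}.
(AB)_{11} = -8*-9 + 5*-2 = 62
(AB)_{22} = 2*5 + -2*-5 = 20
Tr(AB) = 62 + 20 = 82

82


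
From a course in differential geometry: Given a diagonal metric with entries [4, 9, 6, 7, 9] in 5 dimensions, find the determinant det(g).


For a diagonal metric, the determinant is the product of diagonal entries.
Diagonal entries: 4, 9, 6, 7, 9
det(g) = 4 * 9 * 6 * 7 * 9 = 13608

13608


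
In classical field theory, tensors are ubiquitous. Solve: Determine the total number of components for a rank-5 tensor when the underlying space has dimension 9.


The number of components of a rank-r tensor in d dimensions is d^r.
Here d = 9 and r = 5.
9^5 = 59049

59049


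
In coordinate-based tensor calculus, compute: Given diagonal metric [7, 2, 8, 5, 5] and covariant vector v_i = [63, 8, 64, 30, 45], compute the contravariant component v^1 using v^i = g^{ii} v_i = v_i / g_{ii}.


To raise an index with a diagonal metric: v^i = v_i / g_{ii}.
For index 1: v_1 = 63, g_{11} = 7
v^1 = 63 / 7 = 9

9


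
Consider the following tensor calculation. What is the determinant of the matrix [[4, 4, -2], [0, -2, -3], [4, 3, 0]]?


Expanding along the first row, det(A) = a11*M_11 - a12*M_12 + a13*M_13, where M_1j is the (1,j) minor.
Minor M_11 = -2*0 - -3*3 = 9
Minor M_12 = 0*0 - -3*4 = 12
Minor M_13 = 0*3 - -2*4 = 8
det = 4*(9) - 4*(12) + -2*(8)
    = 36 - 48 + -16
    = -28

-28


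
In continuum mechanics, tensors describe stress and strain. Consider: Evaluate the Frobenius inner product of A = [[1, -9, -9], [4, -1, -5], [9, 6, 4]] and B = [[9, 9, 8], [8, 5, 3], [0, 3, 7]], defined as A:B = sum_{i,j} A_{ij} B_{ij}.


A:B = sum over all i,j of A_{ij} * B_{ij}.
Row 1: 1*9=9, -9*9=-81, -9*8=-72 => row sum = -144
Row 2: 4*8=32, -1*5=-5, -5*3=-15 => row sum = 12
Row 3: 9*0=0, 6*3=18, 4*7=28 => row sum = 46
Total = -144 + 12 + 46 = -86

-86


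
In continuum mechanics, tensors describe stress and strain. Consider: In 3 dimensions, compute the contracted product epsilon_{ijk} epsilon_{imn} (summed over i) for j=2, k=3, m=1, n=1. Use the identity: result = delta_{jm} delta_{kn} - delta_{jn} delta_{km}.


Using the identity: epsilon_{ijk} epsilon_{imn} = delta_{jm} delta_{kn} - delta_{jn} delta_{km}.
delta_{21} = 0
delta_{31} = 0
delta_{21} = 0
delta_{31} = 0
Result = 0 * 0 - 0 * 0 = 0 - 0 = 0

0


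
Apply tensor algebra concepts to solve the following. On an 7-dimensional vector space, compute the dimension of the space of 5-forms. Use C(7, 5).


The dimension of the space of p-forms on an n-dimensional space is C(n, p).
n = 7, p = 5
C(7, 5) = 7! / (5! * 2!) = 21

21


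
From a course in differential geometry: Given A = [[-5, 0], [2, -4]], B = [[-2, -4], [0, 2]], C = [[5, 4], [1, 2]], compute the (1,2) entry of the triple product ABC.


(ABC)_{12} = sum_m (AB)_{1m} C_{m2}. First compute row 1 of AB.
(AB)_{11} = -5*-2 + 0*0 = 10
(AB)_{12} = -5*-4 + 0*2 = 20
Now contract with column 2 of C:
(AB)_{11} * C_{12} = 10 * 4 = 40
(AB)_{12} * C_{22} = 20 * 2 = 40
(ABC)_{12} = 40 + 40 = 80

80


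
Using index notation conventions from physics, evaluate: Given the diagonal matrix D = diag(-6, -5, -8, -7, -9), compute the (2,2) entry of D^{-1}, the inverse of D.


For a diagonal matrix, the inverse has entries (D^{-1})_{ii} = 1/d_{ii}.
The diagonal entries are: d_{11} = -6, d_{22} = -5, d_{33} = -8, d_{44} = -7, d_{55} = -9
We need (D^{-1})_{22} = 1/d_{22} = 1/-5 = -1/5

-1/5


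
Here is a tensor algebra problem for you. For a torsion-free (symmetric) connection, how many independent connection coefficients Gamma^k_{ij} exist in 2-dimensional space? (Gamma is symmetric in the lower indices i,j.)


Christoffel symbols Gamma^k_{ij} are symmetric in i,j, so there are d * d(d+1)/2 independent symbols.
d = 2
d(d+1)/2 = 2 * 3 / 2 = 3
Total = 2 * 3 = 6

6


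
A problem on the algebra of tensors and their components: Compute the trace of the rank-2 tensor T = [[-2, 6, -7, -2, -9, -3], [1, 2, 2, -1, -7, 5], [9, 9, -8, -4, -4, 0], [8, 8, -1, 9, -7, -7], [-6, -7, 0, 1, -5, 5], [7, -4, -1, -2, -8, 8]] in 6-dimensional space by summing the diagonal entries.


The contraction (trace) of a rank-2 tensor is the sum of its diagonal elements.
Diagonal entries: A[1,1] = -2, A[2,2] = 2, A[3,3] = -8, A[4,4] = 9, A[5,5] = -5, A[6,6] = 8
Tr(A) = -2 + 2 + -8 + 9 + -5 + 8 = 4

4


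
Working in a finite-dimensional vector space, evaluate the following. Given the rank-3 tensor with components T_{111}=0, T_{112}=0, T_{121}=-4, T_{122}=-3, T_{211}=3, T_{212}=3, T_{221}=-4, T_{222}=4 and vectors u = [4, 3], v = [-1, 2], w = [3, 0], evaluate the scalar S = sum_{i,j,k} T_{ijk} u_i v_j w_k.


S = sum over i,j,k of T_{ijk} u_i v_j w_k. Expanding all 8 terms:
T_{111}*u_1*v_1*w_1 = 0*4*-1*3 = 0  (running total: 0)
T_{112}*u_1*v_1*w_2 = 0*4*-1*0 = 0  (running total: 0)
T_{121}*u_1*v_2*w_1 = -4*4*2*3 = -96  (running total: -96)
T_{122}*u_1*v_2*w_2 = -3*4*2*0 = 0  (running total: -96)
T_{211}*u_2*v_1*w_1 = 3*3*-1*3 = -27  (running total: -123)
T_{212}*u_2*v_1*w_2 = 3*3*-1*0 = 0  (running total: -123)
T_{221}*u_2*v_2*w_1 = -4*3*2*3 = -72  (running total: -195)
T_{222}*u_2*v_2*w_2 = 4*3*2*0 = 0  (running total: -195)
S = -195

-195


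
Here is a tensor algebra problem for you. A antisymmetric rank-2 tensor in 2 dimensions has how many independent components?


A antisymmetric rank-2 tensor in d dimensions has d(d-1)/2 independent components.
d = 2
d(d-1)/2 = 2 * 1 / 2 = 2 / 2 = 1

1


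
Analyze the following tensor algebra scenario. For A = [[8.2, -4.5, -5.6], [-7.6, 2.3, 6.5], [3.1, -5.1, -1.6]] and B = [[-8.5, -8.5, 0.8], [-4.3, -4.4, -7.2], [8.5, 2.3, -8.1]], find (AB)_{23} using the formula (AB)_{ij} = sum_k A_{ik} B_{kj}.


(AB)_{ij} = sum_k A_{ik} B_{kj}.
For i=2, j=3:
A_{21} * B_{13} = -7.6 * 0.8 = -6.08
A_{22} * B_{23} = 2.3 * -7.2 = -16.56
A_{23} * B_{33} = 6.5 * -8.1 = -52.65
Sum = -6.08 + -16.56 + -52.65 = -75.29

-75.29


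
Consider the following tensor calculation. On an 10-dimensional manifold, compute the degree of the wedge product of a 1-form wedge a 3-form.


The degree of a wedge product is the sum of the degrees of the individual forms.
Degrees: 1, 3
Total degree = 1 + 3 = 4

4


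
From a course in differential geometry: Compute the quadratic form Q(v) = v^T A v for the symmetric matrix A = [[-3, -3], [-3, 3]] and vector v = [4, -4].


First compute Av:
(Av)_1 = -3*4 + -3*-4 = 0
(Av)_2 = -3*4 + 3*-4 = -24
Av = [0, -24]
Then v^T (Av) = 4*0 + -4*-24
= 0 + 96 = 96

96


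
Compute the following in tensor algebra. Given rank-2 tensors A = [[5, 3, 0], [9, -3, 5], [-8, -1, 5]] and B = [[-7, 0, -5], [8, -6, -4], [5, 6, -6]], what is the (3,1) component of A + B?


Tensor addition is component-wise: (A + B)_{ij} = A_{ij} + B_{ij}.
A_{31} = -8
B_{31} = 5
(A + B)_{31} = -8 + 5 = -3

-3


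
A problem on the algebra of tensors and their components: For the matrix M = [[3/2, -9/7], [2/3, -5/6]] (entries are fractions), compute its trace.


The trace is the sum of diagonal entries.
Diagonal: M[1,1] = 3/2, M[2,2] = -5/6
Tr(M) = 3/2 + -5/6
Computing step by step:
After adding M[1,1]: 3/2
After adding M[2,2]: 2/3
Tr(M) = 2/3

2/3


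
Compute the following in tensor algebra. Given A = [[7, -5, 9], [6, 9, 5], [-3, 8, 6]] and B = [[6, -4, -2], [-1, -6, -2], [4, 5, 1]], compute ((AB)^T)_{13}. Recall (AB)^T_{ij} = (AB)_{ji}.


(AB)^T_{ij} = (AB)_{ji} = sum_k A_{jk} B_{ki}.
For i=1, j=3 we need (AB)_{31}:
A_{31} * B_{11} = -3 * 6 = -18
A_{32} * B_{21} = 8 * -1 = -8
A_{33} * B_{31} = 6 * 4 = 24
Sum = -18 + -8 + 24 = -2

-2


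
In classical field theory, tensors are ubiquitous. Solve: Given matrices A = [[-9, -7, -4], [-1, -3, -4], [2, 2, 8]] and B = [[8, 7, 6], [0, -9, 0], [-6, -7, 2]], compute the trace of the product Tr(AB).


Tr(AB) = sum_i (AB)_{ii} where (AB)_{ii} = sum_k A_{ik} B_{ki}.
(AB)_{11} = -9*8 + -7*0 + -4*-6 = -48
(AB)_{22} = -1*7 + -3*-9 + -4*-7 = 48
(AB)_{33} = 2*6 + 2*0 + 8*2 = 28
Tr(AB) = -48 + 48 + 28 = 28

28


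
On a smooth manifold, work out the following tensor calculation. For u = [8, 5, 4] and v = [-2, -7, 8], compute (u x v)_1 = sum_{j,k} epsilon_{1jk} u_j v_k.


(u x v)_1 = sum_{j,k} epsilon_{1jk} u_j v_k. Only permutations of (1,2,3) contribute; the two non-zero terms are:
eps_{123} u_2 v_3 = 1 * 5 * 8 = 40
eps_{132} u_3 v_2 = -1 * 4 * -7 = 28
(u x v)_1 = 68

68


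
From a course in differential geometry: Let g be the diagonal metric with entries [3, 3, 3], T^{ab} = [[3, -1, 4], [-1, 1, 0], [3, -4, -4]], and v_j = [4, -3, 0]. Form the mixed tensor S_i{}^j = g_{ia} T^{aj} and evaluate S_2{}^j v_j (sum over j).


Step 1: lower the first index. For a diagonal metric, g_{ia} T^{aj} = g_{ii} T^{ij} (no sum on i).
g_{22} = 3
S_2{}^1 = 3 * T^{21} = 3 * -1 = -3
S_2{}^2 = 3 * T^{22} = 3 * 1 = 3
S_2{}^3 = 3 * T^{23} = 3 * 0 = 0
Step 2: contract S_2{}^j with v_j.
S_2{}^1 * v_1 = -3 * 4 = -12
S_2{}^2 * v_2 = 3 * -3 = -9
S_2{}^3 * v_3 = 0 * 0 = 0
Result = -12 + -9 + 0 = -21

-21


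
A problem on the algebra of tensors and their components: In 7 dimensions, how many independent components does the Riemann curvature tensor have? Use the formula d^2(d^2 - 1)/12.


The Riemann tensor in d dimensions has d^2(d^2 - 1)/12 independent components.
d = 7, so d^2 = 49
d^2 - 1 = 48
d^2(d^2 - 1) = 49 * 48 = 2352
Divide by 12: 2352 / 12 = 196

196


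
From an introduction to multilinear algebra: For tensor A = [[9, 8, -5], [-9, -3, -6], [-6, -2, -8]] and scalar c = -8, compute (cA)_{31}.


Scalar multiplication: (cA)_{ij} = c * A_{ij}.
c = -8
A_{31} = -6
(cA)_{31} = -8 * -6 = 48

48


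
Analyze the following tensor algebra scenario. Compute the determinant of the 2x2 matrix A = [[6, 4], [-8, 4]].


For a 2x2 matrix [[a, b], [c, d]], det = a*d - b*c.
a = 6, b = 4, c = -8, d = 4
a*d = 6 * 4 = 24
b*c = 4 * -8 = -32
det = 24 - -32 = 56

56


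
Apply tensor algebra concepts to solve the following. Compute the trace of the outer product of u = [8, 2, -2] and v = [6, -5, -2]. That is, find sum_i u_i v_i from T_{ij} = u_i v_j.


The outer product gives T_{ij} = u_i v_j.
The trace (contraction) is Tr(T) = sum_i T_{ii} = sum_i u_i v_i.
Diagonal entries:
T_{11} = u_1 * v_1 = 8 * 6 = 48
T_{22} = u_2 * v_2 = 2 * -5 = -10
T_{33} = u_3 * v_3 = -2 * -2 = 4
Tr(T) = 48 + -10 + 4 = 42

42


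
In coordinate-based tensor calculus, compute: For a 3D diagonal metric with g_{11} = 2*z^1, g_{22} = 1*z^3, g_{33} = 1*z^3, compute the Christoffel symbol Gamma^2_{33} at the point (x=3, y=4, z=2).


For a diagonal metric, Gamma^k_{ij} = (1/2) g^{kk} (dg_{ik}/dx_j + dg_{jk}/dx_i - dg_{ij}/dx_k).
The metric is diagonal, so g_{ab} = 0 for a != b.
At the given point: g_{11} = 4, g_{22} = 8, g_{33} = 8
g^{22} = 1/8
dg_{32}/dx_3 = 0 (off-diagonal)
dg_{32}/dx_3 = 0 (off-diagonal)
dg_{33}/dx_2 = dg_{33}/dx_2 = 0
Numerator = 0 + 0 - 0 = 0
Gamma^2_{33} = 0 / (2 * 8) = 0

0


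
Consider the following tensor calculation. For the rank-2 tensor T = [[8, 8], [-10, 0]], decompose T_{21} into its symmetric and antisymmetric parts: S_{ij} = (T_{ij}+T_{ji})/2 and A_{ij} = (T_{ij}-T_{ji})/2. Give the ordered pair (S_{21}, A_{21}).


T_{21} = -10
T_{12} = 8
S_{21} = (-10 + 8)/2 = -2/2 = -1
A_{21} = (-10 - 8)/2 = -18/2 = -9
Check: S + A = -1 + -9 = -10 = T_{21}.

(-1, -9)


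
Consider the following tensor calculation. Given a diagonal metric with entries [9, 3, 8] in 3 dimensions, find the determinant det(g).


For a diagonal metric, the determinant is the product of diagonal entries.
Diagonal entries: 9, 3, 8
det(g) = 9 * 3 * 8 = 216

216


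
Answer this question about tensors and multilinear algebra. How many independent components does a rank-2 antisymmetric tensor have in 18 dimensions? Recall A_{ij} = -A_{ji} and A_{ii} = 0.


An antisymmetric rank-2 tensor satisfies A_{ij} = -A_{ji}, so diagonal entries are zero.
The independent components are the upper-triangular entries: C(n, 2) = n(n-1)/2.
n = 18
C(18, 2) = 18 * 17 / 2 = 306 / 2 = 153

153


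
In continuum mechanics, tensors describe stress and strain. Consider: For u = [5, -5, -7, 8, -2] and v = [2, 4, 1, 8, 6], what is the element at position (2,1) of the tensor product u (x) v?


The outer product entry T_{ij} = u_i * v_j.
We need i=2, j=1.
u_2 = -5, v_1 = 2
T_{2,1} = -5 * 2 = -10

-10


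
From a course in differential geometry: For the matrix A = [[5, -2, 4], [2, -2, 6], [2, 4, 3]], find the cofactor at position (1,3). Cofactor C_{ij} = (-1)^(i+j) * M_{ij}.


To find cofactor C_{13}, delete row 1 and column 3.
The resulting 2x2 submatrix is: [[2, -2], [2, 4]]
Minor M_{13} = 2*4 - -2*2
  = 8 - -4 = 12
Sign = (-1)^(1+3) = (-1)^4 = 1
Cofactor C_{13} = 1 * 12 = 12

12


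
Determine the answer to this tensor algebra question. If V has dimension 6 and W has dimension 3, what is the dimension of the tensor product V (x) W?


The dimension of a tensor product is the product of dimensions.
dim(V) = 6, dim(W) = 3
dim(V (x) W) = 6 * 3 = 18

18


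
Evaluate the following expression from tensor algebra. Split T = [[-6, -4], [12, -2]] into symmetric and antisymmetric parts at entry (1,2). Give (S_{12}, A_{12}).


T_{12} = -4
T_{21} = 12
S_{12} = (-4 + 12)/2 = 8/2 = 4
A_{12} = (-4 - 12)/2 = -16/2 = -8
Check: S + A = 4 + -8 = -4 = T_{12}.

(4, -8)


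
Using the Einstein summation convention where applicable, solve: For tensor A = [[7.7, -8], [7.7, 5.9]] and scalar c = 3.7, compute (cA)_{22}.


Scalar multiplication: (cA)_{ij} = c * A_{ij}.
c = 3.7
A_{22} = 5.9
(cA)_{22} = 3.7 * 5.9 = 21.83

21.83
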